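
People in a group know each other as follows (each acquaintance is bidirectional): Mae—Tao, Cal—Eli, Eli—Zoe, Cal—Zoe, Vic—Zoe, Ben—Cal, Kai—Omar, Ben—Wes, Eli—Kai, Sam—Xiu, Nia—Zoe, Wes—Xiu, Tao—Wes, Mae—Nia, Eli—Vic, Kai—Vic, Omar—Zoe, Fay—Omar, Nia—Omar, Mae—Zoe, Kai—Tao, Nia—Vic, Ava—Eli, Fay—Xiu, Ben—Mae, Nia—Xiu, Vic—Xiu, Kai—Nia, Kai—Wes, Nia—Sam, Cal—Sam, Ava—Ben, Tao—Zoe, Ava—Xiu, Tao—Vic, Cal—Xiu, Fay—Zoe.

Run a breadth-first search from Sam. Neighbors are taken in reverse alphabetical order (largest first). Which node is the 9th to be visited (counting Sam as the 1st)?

Visit Sam; enqueue Xiu, Nia, Cal → queue [Xiu, Nia, Cal]
Visit Xiu; enqueue Wes, Vic, Fay, Ava → queue [Nia, Cal, Wes, Vic, Fay, Ava]
Visit Nia; enqueue Zoe, Omar, Mae, Kai → queue [Cal, Wes, Vic, Fay, Ava, Zoe, Omar, Mae, Kai]
Visit Cal; enqueue Eli, Ben → queue [Wes, Vic, Fay, Ava, Zoe, Omar, Mae, Kai, Eli, Ben]
Visit Wes; enqueue Tao → queue [Vic, Fay, Ava, Zoe, Omar, Mae, Kai, Eli, Ben, Tao]
Visit Vic → queue [Fay, Ava, Zoe, Omar, Mae, Kai, Eli, Ben, Tao]
Visit Fay → queue [Ava, Zoe, Omar, Mae, Kai, Eli, Ben, Tao]
Visit Ava → queue [Zoe, Omar, Mae, Kai, Eli, Ben, Tao]
Visit Zoe → queue [Omar, Mae, Kai, Eli, Ben, Tao]
Visit Omar → queue [Mae, Kai, Eli, Ben, Tao]
Visit Mae → queue [Kai, Eli, Ben, Tao]
Visit Kai → queue [Eli, Ben, Tao]
Visit Eli → queue [Ben, Tao]
Visit Ben → queue [Tao]
Visit Tao → queue []

Visit order: Sam, Xiu, Nia, Cal, Wes, Vic, Fay, Ava, Zoe, Omar, Mae, Kai, Eli, Ben, Tao

Zoe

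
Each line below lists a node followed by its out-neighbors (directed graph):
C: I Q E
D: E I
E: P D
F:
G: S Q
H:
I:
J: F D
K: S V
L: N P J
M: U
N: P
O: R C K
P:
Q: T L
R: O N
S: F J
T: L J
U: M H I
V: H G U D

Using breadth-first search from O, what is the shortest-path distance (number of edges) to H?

Level 0: O
Level 1: C, K, R
Level 2: E, I, N, Q, S, V
Level 3: D, F, G, H, J, L, P, T, U
Level 4: M
H first appears at level 3.

3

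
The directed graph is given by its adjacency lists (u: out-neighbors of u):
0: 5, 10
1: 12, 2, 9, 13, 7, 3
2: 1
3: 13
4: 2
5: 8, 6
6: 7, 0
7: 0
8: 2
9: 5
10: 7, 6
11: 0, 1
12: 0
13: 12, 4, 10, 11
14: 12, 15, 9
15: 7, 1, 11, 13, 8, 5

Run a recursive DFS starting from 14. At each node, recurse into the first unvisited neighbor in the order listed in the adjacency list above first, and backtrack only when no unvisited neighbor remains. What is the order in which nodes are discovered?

Visit 14
14 → 12
12 → 0
0 → 5
5 → 8
8 → 2
2 → 1
1 → 9
1 → 13
13 → 4
13 → 10
10 → 7
10 → 6
13 → 11
1 → 3
14 → 15

14, 12, 0, 5, 8, 2, 1, 9, 13, 4, 10, 7, 6, 11, 3, 15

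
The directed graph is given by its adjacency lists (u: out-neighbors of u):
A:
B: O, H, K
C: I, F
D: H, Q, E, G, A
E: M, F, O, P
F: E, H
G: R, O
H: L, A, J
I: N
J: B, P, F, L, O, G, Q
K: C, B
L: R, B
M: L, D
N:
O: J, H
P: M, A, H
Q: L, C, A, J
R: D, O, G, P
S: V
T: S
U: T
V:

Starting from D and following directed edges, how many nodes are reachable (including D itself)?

18

BFS from D visits: D, H, Q, E, G, A, L, J, C, M, F, O, P, R, B, I, K, N
Reachable nodes: 18 of 22 total.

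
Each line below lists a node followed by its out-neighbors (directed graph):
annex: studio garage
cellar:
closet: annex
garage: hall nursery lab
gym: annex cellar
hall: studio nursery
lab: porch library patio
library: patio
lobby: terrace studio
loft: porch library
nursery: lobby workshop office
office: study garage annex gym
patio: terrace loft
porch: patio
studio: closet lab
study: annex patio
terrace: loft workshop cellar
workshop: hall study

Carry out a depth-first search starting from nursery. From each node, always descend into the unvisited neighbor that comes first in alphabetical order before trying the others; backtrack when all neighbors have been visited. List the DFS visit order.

nursery → lobby → studio → closet → annex → garage → hall → lab → library → patio → loft → porch → terrace → cellar → workshop → study → office → gym

Visit nursery
nursery → lobby
lobby → studio
studio → closet
closet → annex
annex → garage
garage → hall
garage → lab
lab → library
library → patio
patio → loft
loft → porch
patio → terrace
terrace → cellar
terrace → workshop
workshop → study
nursery → office
office → gym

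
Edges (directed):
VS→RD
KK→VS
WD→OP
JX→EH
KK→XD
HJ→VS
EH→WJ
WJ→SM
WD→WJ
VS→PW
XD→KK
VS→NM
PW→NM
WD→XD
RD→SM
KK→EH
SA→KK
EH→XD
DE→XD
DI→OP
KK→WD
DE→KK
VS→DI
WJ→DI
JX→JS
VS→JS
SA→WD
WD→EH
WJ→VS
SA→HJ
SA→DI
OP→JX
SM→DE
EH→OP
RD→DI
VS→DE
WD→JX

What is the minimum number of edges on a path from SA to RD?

3

Level 0: SA
Level 1: DI, HJ, KK, WD
Level 2: EH, JX, OP, VS, WJ, XD
Level 3: DE, JS, NM, PW, RD, SM
RD first appears at level 3.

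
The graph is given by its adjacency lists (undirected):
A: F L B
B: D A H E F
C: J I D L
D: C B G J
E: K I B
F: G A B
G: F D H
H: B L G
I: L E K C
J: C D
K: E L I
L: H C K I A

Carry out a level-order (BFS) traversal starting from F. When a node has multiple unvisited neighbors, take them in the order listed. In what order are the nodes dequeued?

Visit F; enqueue G, A, B → queue [G, A, B]
Visit G; enqueue D, H → queue [A, B, D, H]
Visit A; enqueue L → queue [B, D, H, L]
Visit B; enqueue E → queue [D, H, L, E]
Visit D; enqueue C, J → queue [H, L, E, C, J]
Visit H → queue [L, E, C, J]
Visit L; enqueue K, I → queue [E, C, J, K, I]
Visit E → queue [C, J, K, I]
Visit C → queue [J, K, I]
Visit J → queue [K, I]
Visit K → queue [I]
Visit I → queue []

F G A B D H L E C J K I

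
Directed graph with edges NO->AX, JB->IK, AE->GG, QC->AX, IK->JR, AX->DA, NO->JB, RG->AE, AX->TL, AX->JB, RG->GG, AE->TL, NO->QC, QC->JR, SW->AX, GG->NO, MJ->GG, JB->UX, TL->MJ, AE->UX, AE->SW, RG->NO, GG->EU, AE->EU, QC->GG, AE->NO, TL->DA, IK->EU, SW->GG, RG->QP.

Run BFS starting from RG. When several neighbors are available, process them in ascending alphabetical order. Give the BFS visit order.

RG -> AE -> GG -> NO -> QP -> EU -> SW -> TL -> UX -> AX -> JB -> QC -> DA -> MJ -> IK -> JR

Visit RG; enqueue AE, GG, NO, QP → queue [AE, GG, NO, QP]
Visit AE; enqueue EU, SW, TL, UX → queue [GG, NO, QP, EU, SW, TL, UX]
Visit GG → queue [NO, QP, EU, SW, TL, UX]
Visit NO; enqueue AX, JB, QC → queue [QP, EU, SW, TL, UX, AX, JB, QC]
Visit QP → queue [EU, SW, TL, UX, AX, JB, QC]
Visit EU → queue [SW, TL, UX, AX, JB, QC]
Visit SW → queue [TL, UX, AX, JB, QC]
Visit TL; enqueue DA, MJ → queue [UX, AX, JB, QC, DA, MJ]
Visit UX → queue [AX, JB, QC, DA, MJ]
Visit AX → queue [JB, QC, DA, MJ]
Visit JB; enqueue IK → queue [QC, DA, MJ, IK]
Visit QC; enqueue JR → queue [DA, MJ, IK, JR]
Visit DA → queue [MJ, IK, JR]
Visit MJ → queue [IK, JR]
Visit IK → queue [JR]
Visit JR → queue []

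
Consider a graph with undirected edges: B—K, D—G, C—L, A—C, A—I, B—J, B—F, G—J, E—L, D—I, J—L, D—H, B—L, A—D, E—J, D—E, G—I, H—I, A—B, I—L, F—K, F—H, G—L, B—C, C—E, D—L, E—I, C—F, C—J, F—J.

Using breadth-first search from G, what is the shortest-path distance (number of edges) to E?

2

Level 0: G
Level 1: D, I, J, L
Level 2: A, B, C, E, F, H
Level 3: K
E first appears at level 2.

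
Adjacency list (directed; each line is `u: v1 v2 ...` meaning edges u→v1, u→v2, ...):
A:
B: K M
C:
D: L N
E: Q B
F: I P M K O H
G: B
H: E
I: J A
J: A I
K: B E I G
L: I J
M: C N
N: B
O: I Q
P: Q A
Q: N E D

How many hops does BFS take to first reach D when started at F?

3

Level 0: F
Level 1: H, I, K, M, O, P
Level 2: A, B, C, E, G, J, N, Q
Level 3: D
Level 4: L
D first appears at level 3.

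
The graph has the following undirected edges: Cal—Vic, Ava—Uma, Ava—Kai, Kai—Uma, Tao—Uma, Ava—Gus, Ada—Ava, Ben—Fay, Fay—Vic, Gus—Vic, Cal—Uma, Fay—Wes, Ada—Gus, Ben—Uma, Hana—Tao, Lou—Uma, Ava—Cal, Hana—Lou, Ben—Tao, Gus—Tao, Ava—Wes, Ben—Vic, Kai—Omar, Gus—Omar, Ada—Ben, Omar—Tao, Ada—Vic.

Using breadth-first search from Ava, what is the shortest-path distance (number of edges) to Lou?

2

Level 0: Ava
Level 1: Ada, Cal, Gus, Kai, Uma, Wes
Level 2: Ben, Fay, Lou, Omar, Tao, Vic
Level 3: Hana
Lou first appears at level 2.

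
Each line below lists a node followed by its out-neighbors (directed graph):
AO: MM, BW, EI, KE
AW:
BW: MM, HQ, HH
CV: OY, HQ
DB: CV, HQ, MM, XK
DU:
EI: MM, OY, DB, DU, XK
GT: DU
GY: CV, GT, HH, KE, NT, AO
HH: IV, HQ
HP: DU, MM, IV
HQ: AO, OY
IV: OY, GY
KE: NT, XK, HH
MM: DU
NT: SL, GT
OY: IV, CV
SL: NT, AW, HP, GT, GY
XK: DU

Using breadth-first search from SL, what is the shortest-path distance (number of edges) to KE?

Level 0: SL
Level 1: AW, GT, GY, HP, NT
Level 2: AO, CV, DU, HH, IV, KE, MM
Level 3: BW, EI, HQ, OY, XK
Level 4: DB
KE first appears at level 2.

2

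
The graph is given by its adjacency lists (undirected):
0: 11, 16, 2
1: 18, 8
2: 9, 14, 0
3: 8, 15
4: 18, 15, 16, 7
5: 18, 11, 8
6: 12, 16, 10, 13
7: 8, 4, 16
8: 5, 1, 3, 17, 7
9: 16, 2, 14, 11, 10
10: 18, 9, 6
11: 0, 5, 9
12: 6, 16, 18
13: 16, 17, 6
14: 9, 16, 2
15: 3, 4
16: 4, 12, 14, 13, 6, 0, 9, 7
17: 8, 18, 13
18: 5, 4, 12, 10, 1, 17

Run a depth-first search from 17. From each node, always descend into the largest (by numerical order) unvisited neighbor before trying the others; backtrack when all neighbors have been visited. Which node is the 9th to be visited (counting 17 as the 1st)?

8

Visit 17
17 → 18
18 → 12
12 → 16
16 → 14
14 → 9
9 → 11
11 → 5
5 → 8
8 → 7
7 → 4
4 → 15
15 → 3
8 → 1
11 → 0
0 → 2
9 → 10
10 → 6
6 → 13

Visit order: 17, 18, 12, 16, 14, 9, 11, 5, 8, 7, 4, 15, 3, 1, 0, 2, 10, 6, 13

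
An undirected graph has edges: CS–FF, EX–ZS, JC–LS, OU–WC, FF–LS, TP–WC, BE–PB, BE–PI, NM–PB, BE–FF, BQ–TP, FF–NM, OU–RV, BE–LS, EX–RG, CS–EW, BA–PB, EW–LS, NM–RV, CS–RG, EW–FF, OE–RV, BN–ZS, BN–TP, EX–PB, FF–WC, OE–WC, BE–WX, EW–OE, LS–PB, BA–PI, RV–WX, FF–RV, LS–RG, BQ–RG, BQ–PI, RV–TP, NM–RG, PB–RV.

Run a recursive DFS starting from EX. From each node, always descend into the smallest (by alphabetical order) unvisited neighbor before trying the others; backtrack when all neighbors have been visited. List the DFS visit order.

Visit EX
EX → PB
PB → BA
BA → PI
PI → BE
BE → FF
FF → CS
CS → EW
EW → LS
LS → JC
LS → RG
RG → BQ
BQ → TP
TP → BN
BN → ZS
TP → RV
RV → NM
RV → OE
OE → WC
WC → OU
RV → WX

EX, PB, BA, PI, BE, FF, CS, EW, LS, JC, RG, BQ, TP, BN, ZS, RV, NM, OE, WC, OU, WX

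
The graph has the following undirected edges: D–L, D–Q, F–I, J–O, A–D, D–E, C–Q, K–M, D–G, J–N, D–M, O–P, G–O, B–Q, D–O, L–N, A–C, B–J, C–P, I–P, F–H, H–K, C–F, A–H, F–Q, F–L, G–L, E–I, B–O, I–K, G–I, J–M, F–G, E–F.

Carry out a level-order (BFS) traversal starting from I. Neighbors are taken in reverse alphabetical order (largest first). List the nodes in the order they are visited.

I, P, K, G, F, E, O, C, M, H, L, D, Q, J, B, A, N

Visit I; enqueue P, K, G, F, E → queue [P, K, G, F, E]
Visit P; enqueue O, C → queue [K, G, F, E, O, C]
Visit K; enqueue M, H → queue [G, F, E, O, C, M, H]
Visit G; enqueue L, D → queue [F, E, O, C, M, H, L, D]
Visit F; enqueue Q → queue [E, O, C, M, H, L, D, Q]
Visit E → queue [O, C, M, H, L, D, Q]
Visit O; enqueue J, B → queue [C, M, H, L, D, Q, J, B]
Visit C; enqueue A → queue [M, H, L, D, Q, J, B, A]
Visit M → queue [H, L, D, Q, J, B, A]
Visit H → queue [L, D, Q, J, B, A]
Visit L; enqueue N → queue [D, Q, J, B, A, N]
Visit D → queue [Q, J, B, A, N]
Visit Q → queue [J, B, A, N]
Visit J → queue [B, A, N]
Visit B → queue [A, N]
Visit A → queue [N]
Visit N → queue []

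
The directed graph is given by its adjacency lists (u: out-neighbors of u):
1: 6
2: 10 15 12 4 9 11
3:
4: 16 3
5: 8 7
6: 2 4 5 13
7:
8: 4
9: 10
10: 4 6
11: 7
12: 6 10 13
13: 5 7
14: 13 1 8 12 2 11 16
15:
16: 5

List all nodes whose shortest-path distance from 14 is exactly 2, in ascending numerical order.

Level 0: 14
Level 1: 1, 2, 8, 11, 12, 13, 16
Level 2: 4, 5, 6, 7, 9, 10, 15
Level 3: 3

4, 5, 6, 7, 9, 10, 15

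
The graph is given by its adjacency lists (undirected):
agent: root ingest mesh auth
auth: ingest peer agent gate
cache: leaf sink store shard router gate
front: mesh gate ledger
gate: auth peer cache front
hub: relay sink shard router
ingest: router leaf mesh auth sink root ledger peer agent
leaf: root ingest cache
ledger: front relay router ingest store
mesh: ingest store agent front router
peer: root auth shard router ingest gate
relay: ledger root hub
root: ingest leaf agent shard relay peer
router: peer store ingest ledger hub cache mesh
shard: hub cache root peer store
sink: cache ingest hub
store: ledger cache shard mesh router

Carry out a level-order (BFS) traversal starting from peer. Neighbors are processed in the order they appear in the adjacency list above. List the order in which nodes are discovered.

peer, root, auth, shard, router, ingest, gate, leaf, agent, relay, hub, cache, store, ledger, mesh, sink, front

Visit peer; enqueue root, auth, shard, router, ingest, gate → queue [root, auth, shard, router, ingest, gate]
Visit root; enqueue leaf, agent, relay → queue [auth, shard, router, ingest, gate, leaf, agent, relay]
Visit auth → queue [shard, router, ingest, gate, leaf, agent, relay]
Visit shard; enqueue hub, cache, store → queue [router, ingest, gate, leaf, agent, relay, hub, cache, store]
Visit router; enqueue ledger, mesh → queue [ingest, gate, leaf, agent, relay, hub, cache, store, ledger, mesh]
Visit ingest; enqueue sink → queue [gate, leaf, agent, relay, hub, cache, store, ledger, mesh, sink]
Visit gate; enqueue front → queue [leaf, agent, relay, hub, cache, store, ledger, mesh, sink, front]
Visit leaf → queue [agent, relay, hub, cache, store, ledger, mesh, sink, front]
Visit agent → queue [relay, hub, cache, store, ledger, mesh, sink, front]
Visit relay → queue [hub, cache, store, ledger, mesh, sink, front]
Visit hub → queue [cache, store, ledger, mesh, sink, front]
Visit cache → queue [store, ledger, mesh, sink, front]
Visit store → queue [ledger, mesh, sink, front]
Visit ledger → queue [mesh, sink, front]
Visit mesh → queue [sink, front]
Visit sink → queue [front]
Visit front → queue []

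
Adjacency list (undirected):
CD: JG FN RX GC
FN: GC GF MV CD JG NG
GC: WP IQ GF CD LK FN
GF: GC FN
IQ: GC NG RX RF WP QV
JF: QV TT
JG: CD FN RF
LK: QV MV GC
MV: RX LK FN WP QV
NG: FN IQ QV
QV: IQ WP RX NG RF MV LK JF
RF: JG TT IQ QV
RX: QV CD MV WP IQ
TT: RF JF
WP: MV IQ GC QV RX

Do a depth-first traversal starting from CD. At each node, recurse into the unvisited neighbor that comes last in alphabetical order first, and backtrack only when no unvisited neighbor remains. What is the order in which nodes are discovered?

CD, RX, WP, QV, RF, TT, JF, JG, FN, NG, IQ, GC, LK, MV, GF

Visit CD
CD → RX
RX → WP
WP → QV
QV → RF
RF → TT
TT → JF
RF → JG
JG → FN
FN → NG
NG → IQ
IQ → GC
GC → LK
LK → MV
GC → GF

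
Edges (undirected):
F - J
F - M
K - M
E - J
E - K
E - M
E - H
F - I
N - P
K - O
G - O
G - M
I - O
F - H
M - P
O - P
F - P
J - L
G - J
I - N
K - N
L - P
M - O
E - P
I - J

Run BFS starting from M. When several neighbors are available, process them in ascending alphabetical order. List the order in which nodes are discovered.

Visit M; enqueue E, F, G, K, O, P → queue [E, F, G, K, O, P]
Visit E; enqueue H, J → queue [F, G, K, O, P, H, J]
Visit F; enqueue I → queue [G, K, O, P, H, J, I]
Visit G → queue [K, O, P, H, J, I]
Visit K; enqueue N → queue [O, P, H, J, I, N]
Visit O → queue [P, H, J, I, N]
Visit P; enqueue L → queue [H, J, I, N, L]
Visit H → queue [J, I, N, L]
Visit J → queue [I, N, L]
Visit I → queue [N, L]
Visit N → queue [L]
Visit L → queue []

M E F G K O P H J I N L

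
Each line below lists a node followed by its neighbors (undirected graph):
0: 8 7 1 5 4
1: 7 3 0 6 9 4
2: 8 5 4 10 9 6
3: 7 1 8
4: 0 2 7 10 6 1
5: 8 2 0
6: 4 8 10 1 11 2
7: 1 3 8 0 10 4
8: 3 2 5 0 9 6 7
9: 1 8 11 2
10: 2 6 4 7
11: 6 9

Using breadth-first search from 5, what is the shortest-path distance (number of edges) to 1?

2

Level 0: 5
Level 1: 0, 2, 8
Level 2: 1, 3, 4, 6, 7, 9, 10
Level 3: 11
1 first appears at level 2.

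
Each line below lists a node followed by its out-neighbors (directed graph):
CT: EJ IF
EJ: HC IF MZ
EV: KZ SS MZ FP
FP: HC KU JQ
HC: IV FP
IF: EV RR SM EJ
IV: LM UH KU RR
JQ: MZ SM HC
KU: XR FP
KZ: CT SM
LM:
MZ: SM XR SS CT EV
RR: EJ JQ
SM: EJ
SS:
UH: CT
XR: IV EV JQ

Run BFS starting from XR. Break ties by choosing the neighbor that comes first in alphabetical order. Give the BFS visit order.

Visit XR; enqueue EV, IV, JQ → queue [EV, IV, JQ]
Visit EV; enqueue FP, KZ, MZ, SS → queue [IV, JQ, FP, KZ, MZ, SS]
Visit IV; enqueue KU, LM, RR, UH → queue [JQ, FP, KZ, MZ, SS, KU, LM, RR, UH]
Visit JQ; enqueue HC, SM → queue [FP, KZ, MZ, SS, KU, LM, RR, UH, HC, SM]
Visit FP → queue [KZ, MZ, SS, KU, LM, RR, UH, HC, SM]
Visit KZ; enqueue CT → queue [MZ, SS, KU, LM, RR, UH, HC, SM, CT]
Visit MZ → queue [SS, KU, LM, RR, UH, HC, SM, CT]
Visit SS → queue [KU, LM, RR, UH, HC, SM, CT]
Visit KU → queue [LM, RR, UH, HC, SM, CT]
Visit LM → queue [RR, UH, HC, SM, CT]
Visit RR; enqueue EJ → queue [UH, HC, SM, CT, EJ]
Visit UH → queue [HC, SM, CT, EJ]
Visit HC → queue [SM, CT, EJ]
Visit SM → queue [CT, EJ]
Visit CT; enqueue IF → queue [EJ, IF]
Visit EJ → queue [IF]
Visit IF → queue []

XR -> EV -> IV -> JQ -> FP -> KZ -> MZ -> SS -> KU -> LM -> RR -> UH -> HC -> SM -> CT -> EJ -> IF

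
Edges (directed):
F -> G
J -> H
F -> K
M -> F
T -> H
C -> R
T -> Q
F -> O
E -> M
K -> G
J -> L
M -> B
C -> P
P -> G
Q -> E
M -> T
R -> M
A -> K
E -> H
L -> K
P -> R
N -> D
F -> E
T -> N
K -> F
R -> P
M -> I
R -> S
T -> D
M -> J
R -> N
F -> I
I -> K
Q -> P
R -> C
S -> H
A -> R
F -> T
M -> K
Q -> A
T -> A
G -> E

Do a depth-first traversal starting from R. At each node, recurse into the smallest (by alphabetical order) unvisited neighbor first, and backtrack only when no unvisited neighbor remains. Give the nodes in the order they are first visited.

R, C, P, G, E, H, M, B, F, I, K, O, T, A, D, N, Q, J, L, S

Visit R
R → C
C → P
P → G
G → E
E → H
E → M
M → B
M → F
F → I
I → K
F → O
F → T
T → A
T → D
T → N
T → Q
M → J
J → L
R → S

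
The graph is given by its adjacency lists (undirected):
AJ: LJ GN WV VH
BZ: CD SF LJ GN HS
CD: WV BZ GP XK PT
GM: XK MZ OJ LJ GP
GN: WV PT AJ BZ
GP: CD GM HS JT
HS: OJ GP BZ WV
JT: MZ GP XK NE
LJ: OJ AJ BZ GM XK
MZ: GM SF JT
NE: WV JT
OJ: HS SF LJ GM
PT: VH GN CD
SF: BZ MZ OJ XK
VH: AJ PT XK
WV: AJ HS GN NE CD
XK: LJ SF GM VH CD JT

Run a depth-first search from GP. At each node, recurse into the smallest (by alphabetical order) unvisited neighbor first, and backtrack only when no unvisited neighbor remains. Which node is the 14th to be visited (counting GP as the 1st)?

SF

Visit GP
GP → CD
CD → BZ
BZ → GN
GN → AJ
AJ → LJ
LJ → GM
GM → MZ
MZ → JT
JT → NE
NE → WV
WV → HS
HS → OJ
OJ → SF
SF → XK
XK → VH
VH → PT

Visit order: GP, CD, BZ, GN, AJ, LJ, GM, MZ, JT, NE, WV, HS, OJ, SF, XK, VH, PT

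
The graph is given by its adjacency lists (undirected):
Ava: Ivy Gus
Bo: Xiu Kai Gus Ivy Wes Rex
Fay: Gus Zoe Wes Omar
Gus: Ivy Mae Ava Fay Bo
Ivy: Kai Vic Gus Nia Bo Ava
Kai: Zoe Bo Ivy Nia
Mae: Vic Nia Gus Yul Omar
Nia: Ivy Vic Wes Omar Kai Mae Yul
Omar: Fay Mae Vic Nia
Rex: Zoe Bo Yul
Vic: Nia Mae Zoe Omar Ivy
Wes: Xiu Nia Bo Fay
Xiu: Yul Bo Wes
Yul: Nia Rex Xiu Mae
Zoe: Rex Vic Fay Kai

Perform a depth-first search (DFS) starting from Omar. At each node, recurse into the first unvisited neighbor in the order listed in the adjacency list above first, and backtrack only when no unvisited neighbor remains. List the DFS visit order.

Omar, Fay, Gus, Ivy, Kai, Zoe, Rex, Bo, Xiu, Yul, Nia, Vic, Mae, Wes, Ava

Visit Omar
Omar → Fay
Fay → Gus
Gus → Ivy
Ivy → Kai
Kai → Zoe
Zoe → Rex
Rex → Bo
Bo → Xiu
Xiu → Yul
Yul → Nia
Nia → Vic
Vic → Mae
Nia → Wes
Ivy → Ava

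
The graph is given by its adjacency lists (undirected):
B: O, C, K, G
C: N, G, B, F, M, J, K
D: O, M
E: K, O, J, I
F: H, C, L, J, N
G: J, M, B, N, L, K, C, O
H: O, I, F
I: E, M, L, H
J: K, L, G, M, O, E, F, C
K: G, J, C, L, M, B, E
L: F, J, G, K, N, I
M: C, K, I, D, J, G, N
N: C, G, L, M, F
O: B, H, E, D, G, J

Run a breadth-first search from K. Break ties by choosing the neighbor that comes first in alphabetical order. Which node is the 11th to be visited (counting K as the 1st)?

N

Visit K; enqueue B, C, E, G, J, L, M → queue [B, C, E, G, J, L, M]
Visit B; enqueue O → queue [C, E, G, J, L, M, O]
Visit C; enqueue F, N → queue [E, G, J, L, M, O, F, N]
Visit E; enqueue I → queue [G, J, L, M, O, F, N, I]
Visit G → queue [J, L, M, O, F, N, I]
Visit J → queue [L, M, O, F, N, I]
Visit L → queue [M, O, F, N, I]
Visit M; enqueue D → queue [O, F, N, I, D]
Visit O; enqueue H → queue [F, N, I, D, H]
Visit F → queue [N, I, D, H]
Visit N → queue [I, D, H]
Visit I → queue [D, H]
Visit D → queue [H]
Visit H → queue []

Visit order: K, B, C, E, G, J, L, M, O, F, N, I, D, H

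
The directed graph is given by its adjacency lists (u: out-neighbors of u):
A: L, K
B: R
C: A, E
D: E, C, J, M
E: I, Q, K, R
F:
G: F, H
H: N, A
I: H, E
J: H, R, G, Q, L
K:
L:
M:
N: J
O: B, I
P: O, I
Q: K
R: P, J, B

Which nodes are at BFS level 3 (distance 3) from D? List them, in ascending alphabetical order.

Level 0: D
Level 1: C, E, J, M
Level 2: A, G, H, I, K, L, Q, R
Level 3: B, F, N, P
Level 4: O

B, F, N, P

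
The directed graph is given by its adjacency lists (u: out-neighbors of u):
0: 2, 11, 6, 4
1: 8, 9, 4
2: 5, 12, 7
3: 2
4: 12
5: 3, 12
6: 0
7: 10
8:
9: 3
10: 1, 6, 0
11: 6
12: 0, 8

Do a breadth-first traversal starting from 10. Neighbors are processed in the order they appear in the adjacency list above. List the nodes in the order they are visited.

Visit 10; enqueue 1, 6, 0 → queue [1, 6, 0]
Visit 1; enqueue 8, 9, 4 → queue [6, 0, 8, 9, 4]
Visit 6 → queue [0, 8, 9, 4]
Visit 0; enqueue 2, 11 → queue [8, 9, 4, 2, 11]
Visit 8 → queue [9, 4, 2, 11]
Visit 9; enqueue 3 → queue [4, 2, 11, 3]
Visit 4; enqueue 12 → queue [2, 11, 3, 12]
Visit 2; enqueue 5, 7 → queue [11, 3, 12, 5, 7]
Visit 11 → queue [3, 12, 5, 7]
Visit 3 → queue [12, 5, 7]
Visit 12 → queue [5, 7]
Visit 5 → queue [7]
Visit 7 → queue []

10 → 1 → 6 → 0 → 8 → 9 → 4 → 2 → 11 → 3 → 12 → 5 → 7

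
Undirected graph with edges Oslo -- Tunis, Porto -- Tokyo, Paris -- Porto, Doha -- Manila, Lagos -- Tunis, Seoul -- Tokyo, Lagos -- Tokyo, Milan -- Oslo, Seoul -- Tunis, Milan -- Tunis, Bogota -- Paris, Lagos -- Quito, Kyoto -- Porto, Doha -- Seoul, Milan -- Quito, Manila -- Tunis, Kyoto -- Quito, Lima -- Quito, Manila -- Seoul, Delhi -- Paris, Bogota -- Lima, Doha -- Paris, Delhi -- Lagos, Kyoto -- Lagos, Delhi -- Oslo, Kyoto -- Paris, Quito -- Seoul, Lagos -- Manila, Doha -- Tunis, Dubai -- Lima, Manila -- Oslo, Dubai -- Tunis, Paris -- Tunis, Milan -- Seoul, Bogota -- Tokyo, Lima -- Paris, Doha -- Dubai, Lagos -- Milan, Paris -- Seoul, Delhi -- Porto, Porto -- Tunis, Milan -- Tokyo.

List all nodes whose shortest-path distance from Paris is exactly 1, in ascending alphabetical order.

Level 0: Paris
Level 1: Bogota, Delhi, Doha, Kyoto, Lima, Porto, Seoul, Tunis
Level 2: Dubai, Lagos, Manila, Milan, Oslo, Quito, Tokyo

Bogota, Delhi, Doha, Kyoto, Lima, Porto, Seoul, Tunis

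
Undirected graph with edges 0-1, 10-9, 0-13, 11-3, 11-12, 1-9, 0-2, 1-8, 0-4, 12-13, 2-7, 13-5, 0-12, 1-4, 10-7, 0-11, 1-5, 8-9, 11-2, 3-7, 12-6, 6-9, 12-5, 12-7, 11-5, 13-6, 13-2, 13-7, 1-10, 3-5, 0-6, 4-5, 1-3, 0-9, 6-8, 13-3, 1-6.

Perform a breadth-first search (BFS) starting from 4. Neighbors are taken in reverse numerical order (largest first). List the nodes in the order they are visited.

Visit 4; enqueue 5, 1, 0 → queue [5, 1, 0]
Visit 5; enqueue 13, 12, 11, 3 → queue [1, 0, 13, 12, 11, 3]
Visit 1; enqueue 10, 9, 8, 6 → queue [0, 13, 12, 11, 3, 10, 9, 8, 6]
Visit 0; enqueue 2 → queue [13, 12, 11, 3, 10, 9, 8, 6, 2]
Visit 13; enqueue 7 → queue [12, 11, 3, 10, 9, 8, 6, 2, 7]
Visit 12 → queue [11, 3, 10, 9, 8, 6, 2, 7]
Visit 11 → queue [3, 10, 9, 8, 6, 2, 7]
Visit 3 → queue [10, 9, 8, 6, 2, 7]
Visit 10 → queue [9, 8, 6, 2, 7]
Visit 9 → queue [8, 6, 2, 7]
Visit 8 → queue [6, 2, 7]
Visit 6 → queue [2, 7]
Visit 2 → queue [7]
Visit 7 → queue []

4 → 5 → 1 → 0 → 13 → 12 → 11 → 3 → 10 → 9 → 8 → 6 → 2 → 7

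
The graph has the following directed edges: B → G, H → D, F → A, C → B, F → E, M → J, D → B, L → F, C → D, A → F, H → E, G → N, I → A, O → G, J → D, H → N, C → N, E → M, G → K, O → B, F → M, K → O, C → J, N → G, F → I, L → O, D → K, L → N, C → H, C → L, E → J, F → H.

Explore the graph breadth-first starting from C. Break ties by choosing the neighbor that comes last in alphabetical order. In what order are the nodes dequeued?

C N L J H D B G O F E K M I A

Visit C; enqueue N, L, J, H, D, B → queue [N, L, J, H, D, B]
Visit N; enqueue G → queue [L, J, H, D, B, G]
Visit L; enqueue O, F → queue [J, H, D, B, G, O, F]
Visit J → queue [H, D, B, G, O, F]
Visit H; enqueue E → queue [D, B, G, O, F, E]
Visit D; enqueue K → queue [B, G, O, F, E, K]
Visit B → queue [G, O, F, E, K]
Visit G → queue [O, F, E, K]
Visit O → queue [F, E, K]
Visit F; enqueue M, I, A → queue [E, K, M, I, A]
Visit E → queue [K, M, I, A]
Visit K → queue [M, I, A]
Visit M → queue [I, A]
Visit I → queue [A]
Visit A → queue []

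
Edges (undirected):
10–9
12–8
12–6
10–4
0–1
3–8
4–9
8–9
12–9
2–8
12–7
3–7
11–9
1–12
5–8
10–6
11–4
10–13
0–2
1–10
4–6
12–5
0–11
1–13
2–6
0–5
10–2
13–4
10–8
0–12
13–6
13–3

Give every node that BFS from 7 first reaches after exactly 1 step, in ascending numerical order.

3, 12

Level 0: 7
Level 1: 3, 12
Level 2: 0, 1, 5, 6, 8, 9, 13
Level 3: 2, 4, 10, 11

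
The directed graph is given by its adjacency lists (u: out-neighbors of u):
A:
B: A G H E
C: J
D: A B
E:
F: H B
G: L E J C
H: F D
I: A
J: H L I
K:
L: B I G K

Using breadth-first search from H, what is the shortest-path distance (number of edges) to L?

4

Level 0: H
Level 1: D, F
Level 2: A, B
Level 3: E, G
Level 4: C, J, L
Level 5: I, K
L first appears at level 4.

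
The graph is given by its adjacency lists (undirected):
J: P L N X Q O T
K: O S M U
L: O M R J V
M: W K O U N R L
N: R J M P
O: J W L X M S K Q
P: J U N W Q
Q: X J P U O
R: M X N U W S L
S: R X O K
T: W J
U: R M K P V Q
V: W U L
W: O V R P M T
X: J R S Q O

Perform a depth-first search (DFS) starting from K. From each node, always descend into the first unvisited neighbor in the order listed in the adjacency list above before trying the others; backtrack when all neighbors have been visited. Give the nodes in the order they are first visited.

Visit K
K → O
O → J
J → P
P → U
U → R
R → M
M → W
W → V
V → L
W → T
M → N
R → X
X → S
X → Q

K -> O -> J -> P -> U -> R -> M -> W -> V -> L -> T -> N -> X -> S -> Q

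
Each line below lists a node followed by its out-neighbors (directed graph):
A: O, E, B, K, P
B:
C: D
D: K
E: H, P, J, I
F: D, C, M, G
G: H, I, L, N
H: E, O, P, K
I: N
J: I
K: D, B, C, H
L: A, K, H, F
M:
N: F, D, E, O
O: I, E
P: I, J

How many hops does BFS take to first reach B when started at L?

2

Level 0: L
Level 1: A, F, H, K
Level 2: B, C, D, E, G, M, O, P
Level 3: I, J, N
B first appears at level 2.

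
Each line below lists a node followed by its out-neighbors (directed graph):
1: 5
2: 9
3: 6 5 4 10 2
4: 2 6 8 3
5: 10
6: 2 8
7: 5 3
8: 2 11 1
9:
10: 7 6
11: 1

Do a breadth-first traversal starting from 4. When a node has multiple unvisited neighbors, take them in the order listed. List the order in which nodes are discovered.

Visit 4; enqueue 2, 6, 8, 3 → queue [2, 6, 8, 3]
Visit 2; enqueue 9 → queue [6, 8, 3, 9]
Visit 6 → queue [8, 3, 9]
Visit 8; enqueue 11, 1 → queue [3, 9, 11, 1]
Visit 3; enqueue 5, 10 → queue [9, 11, 1, 5, 10]
Visit 9 → queue [11, 1, 5, 10]
Visit 11 → queue [1, 5, 10]
Visit 1 → queue [5, 10]
Visit 5 → queue [10]
Visit 10; enqueue 7 → queue [7]
Visit 7 → queue []

4, 2, 6, 8, 3, 9, 11, 1, 5, 10, 7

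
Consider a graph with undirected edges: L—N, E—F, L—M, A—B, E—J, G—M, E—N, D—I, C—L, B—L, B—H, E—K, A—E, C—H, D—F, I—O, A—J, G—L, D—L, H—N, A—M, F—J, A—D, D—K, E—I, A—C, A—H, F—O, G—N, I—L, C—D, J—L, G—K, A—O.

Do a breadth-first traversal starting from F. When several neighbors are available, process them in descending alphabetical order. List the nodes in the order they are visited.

F, O, J, E, D, I, A, L, N, K, C, M, H, B, G

Visit F; enqueue O, J, E, D → queue [O, J, E, D]
Visit O; enqueue I, A → queue [J, E, D, I, A]
Visit J; enqueue L → queue [E, D, I, A, L]
Visit E; enqueue N, K → queue [D, I, A, L, N, K]
Visit D; enqueue C → queue [I, A, L, N, K, C]
Visit I → queue [A, L, N, K, C]
Visit A; enqueue M, H, B → queue [L, N, K, C, M, H, B]
Visit L; enqueue G → queue [N, K, C, M, H, B, G]
Visit N → queue [K, C, M, H, B, G]
Visit K → queue [C, M, H, B, G]
Visit C → queue [M, H, B, G]
Visit M → queue [H, B, G]
Visit H → queue [B, G]
Visit B → queue [G]
Visit G → queue []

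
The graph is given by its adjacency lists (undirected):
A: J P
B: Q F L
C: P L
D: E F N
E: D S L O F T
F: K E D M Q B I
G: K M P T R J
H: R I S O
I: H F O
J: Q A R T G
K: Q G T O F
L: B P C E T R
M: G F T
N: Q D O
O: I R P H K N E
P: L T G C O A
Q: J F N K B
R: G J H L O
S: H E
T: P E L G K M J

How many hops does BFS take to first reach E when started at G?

Level 0: G
Level 1: J, K, M, P, R, T
Level 2: A, C, E, F, H, L, O, Q
Level 3: B, D, I, N, S
E first appears at level 2.

2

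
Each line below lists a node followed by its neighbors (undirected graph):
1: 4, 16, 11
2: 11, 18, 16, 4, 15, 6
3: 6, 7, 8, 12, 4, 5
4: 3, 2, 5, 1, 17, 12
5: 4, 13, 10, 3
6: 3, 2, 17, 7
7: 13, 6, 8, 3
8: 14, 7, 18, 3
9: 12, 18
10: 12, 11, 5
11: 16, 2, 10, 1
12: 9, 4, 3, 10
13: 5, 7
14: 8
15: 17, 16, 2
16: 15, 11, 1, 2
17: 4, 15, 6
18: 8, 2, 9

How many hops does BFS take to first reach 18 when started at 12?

Level 0: 12
Level 1: 3, 4, 9, 10
Level 2: 1, 2, 5, 6, 7, 8, 11, 17, 18
Level 3: 13, 14, 15, 16
18 first appears at level 2.

2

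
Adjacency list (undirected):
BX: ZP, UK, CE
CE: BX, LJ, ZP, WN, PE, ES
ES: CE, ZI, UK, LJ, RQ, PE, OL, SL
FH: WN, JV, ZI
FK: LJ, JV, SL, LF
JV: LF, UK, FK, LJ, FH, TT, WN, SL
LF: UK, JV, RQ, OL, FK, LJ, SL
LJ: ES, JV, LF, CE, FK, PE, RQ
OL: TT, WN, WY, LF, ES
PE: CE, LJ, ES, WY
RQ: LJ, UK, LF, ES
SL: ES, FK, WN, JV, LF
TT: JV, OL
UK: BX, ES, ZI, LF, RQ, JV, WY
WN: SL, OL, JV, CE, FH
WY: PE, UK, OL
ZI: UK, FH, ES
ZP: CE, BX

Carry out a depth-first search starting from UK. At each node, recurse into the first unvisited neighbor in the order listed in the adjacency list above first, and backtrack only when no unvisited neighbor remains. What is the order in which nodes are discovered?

UK, BX, ZP, CE, LJ, ES, ZI, FH, WN, SL, FK, JV, LF, RQ, OL, TT, WY, PE

Visit UK
UK → BX
BX → ZP
ZP → CE
CE → LJ
LJ → ES
ES → ZI
ZI → FH
FH → WN
WN → SL
SL → FK
FK → JV
JV → LF
LF → RQ
LF → OL
OL → TT
OL → WY
WY → PE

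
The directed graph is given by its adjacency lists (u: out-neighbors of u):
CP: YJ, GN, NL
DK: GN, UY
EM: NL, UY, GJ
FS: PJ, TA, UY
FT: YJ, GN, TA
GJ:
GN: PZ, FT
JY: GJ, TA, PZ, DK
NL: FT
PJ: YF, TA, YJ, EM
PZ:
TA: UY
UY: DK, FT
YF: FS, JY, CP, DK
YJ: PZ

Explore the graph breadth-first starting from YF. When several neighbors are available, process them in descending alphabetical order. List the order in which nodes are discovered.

Visit YF; enqueue JY, FS, DK, CP → queue [JY, FS, DK, CP]
Visit JY; enqueue TA, PZ, GJ → queue [FS, DK, CP, TA, PZ, GJ]
Visit FS; enqueue UY, PJ → queue [DK, CP, TA, PZ, GJ, UY, PJ]
Visit DK; enqueue GN → queue [CP, TA, PZ, GJ, UY, PJ, GN]
Visit CP; enqueue YJ, NL → queue [TA, PZ, GJ, UY, PJ, GN, YJ, NL]
Visit TA → queue [PZ, GJ, UY, PJ, GN, YJ, NL]
Visit PZ → queue [GJ, UY, PJ, GN, YJ, NL]
Visit GJ → queue [UY, PJ, GN, YJ, NL]
Visit UY; enqueue FT → queue [PJ, GN, YJ, NL, FT]
Visit PJ; enqueue EM → queue [GN, YJ, NL, FT, EM]
Visit GN → queue [YJ, NL, FT, EM]
Visit YJ → queue [NL, FT, EM]
Visit NL → queue [FT, EM]
Visit FT → queue [EM]
Visit EM → queue []

YF → JY → FS → DK → CP → TA → PZ → GJ → UY → PJ → GN → YJ → NL → FT → EM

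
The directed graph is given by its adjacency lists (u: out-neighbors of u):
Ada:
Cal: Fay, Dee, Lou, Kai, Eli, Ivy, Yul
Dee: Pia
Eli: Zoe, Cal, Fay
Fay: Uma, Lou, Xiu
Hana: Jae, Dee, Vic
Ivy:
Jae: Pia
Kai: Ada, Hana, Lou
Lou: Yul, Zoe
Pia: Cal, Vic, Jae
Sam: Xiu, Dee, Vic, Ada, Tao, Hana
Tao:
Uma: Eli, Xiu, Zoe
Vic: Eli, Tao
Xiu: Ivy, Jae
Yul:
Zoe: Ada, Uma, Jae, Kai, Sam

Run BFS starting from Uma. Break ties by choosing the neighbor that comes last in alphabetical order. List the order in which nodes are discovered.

Uma Zoe Xiu Eli Sam Kai Jae Ada Ivy Fay Cal Vic Tao Hana Dee Lou Pia Yul

Visit Uma; enqueue Zoe, Xiu, Eli → queue [Zoe, Xiu, Eli]
Visit Zoe; enqueue Sam, Kai, Jae, Ada → queue [Xiu, Eli, Sam, Kai, Jae, Ada]
Visit Xiu; enqueue Ivy → queue [Eli, Sam, Kai, Jae, Ada, Ivy]
Visit Eli; enqueue Fay, Cal → queue [Sam, Kai, Jae, Ada, Ivy, Fay, Cal]
Visit Sam; enqueue Vic, Tao, Hana, Dee → queue [Kai, Jae, Ada, Ivy, Fay, Cal, Vic, Tao, Hana, Dee]
Visit Kai; enqueue Lou → queue [Jae, Ada, Ivy, Fay, Cal, Vic, Tao, Hana, Dee, Lou]
Visit Jae; enqueue Pia → queue [Ada, Ivy, Fay, Cal, Vic, Tao, Hana, Dee, Lou, Pia]
Visit Ada → queue [Ivy, Fay, Cal, Vic, Tao, Hana, Dee, Lou, Pia]
Visit Ivy → queue [Fay, Cal, Vic, Tao, Hana, Dee, Lou, Pia]
Visit Fay → queue [Cal, Vic, Tao, Hana, Dee, Lou, Pia]
Visit Cal; enqueue Yul → queue [Vic, Tao, Hana, Dee, Lou, Pia, Yul]
Visit Vic → queue [Tao, Hana, Dee, Lou, Pia, Yul]
Visit Tao → queue [Hana, Dee, Lou, Pia, Yul]
Visit Hana → queue [Dee, Lou, Pia, Yul]
Visit Dee → queue [Lou, Pia, Yul]
Visit Lou → queue [Pia, Yul]
Visit Pia → queue [Yul]
Visit Yul → queue []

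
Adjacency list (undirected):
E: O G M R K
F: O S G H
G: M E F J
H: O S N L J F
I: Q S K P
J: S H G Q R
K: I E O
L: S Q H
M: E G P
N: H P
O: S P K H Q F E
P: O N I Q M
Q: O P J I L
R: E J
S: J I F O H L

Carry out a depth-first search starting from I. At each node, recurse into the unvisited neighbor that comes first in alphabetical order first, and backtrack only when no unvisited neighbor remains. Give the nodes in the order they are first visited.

Visit I
I → K
K → E
E → G
G → F
F → H
H → J
J → Q
Q → L
L → S
S → O
O → P
P → M
P → N
J → R

I, K, E, G, F, H, J, Q, L, S, O, P, M, N, R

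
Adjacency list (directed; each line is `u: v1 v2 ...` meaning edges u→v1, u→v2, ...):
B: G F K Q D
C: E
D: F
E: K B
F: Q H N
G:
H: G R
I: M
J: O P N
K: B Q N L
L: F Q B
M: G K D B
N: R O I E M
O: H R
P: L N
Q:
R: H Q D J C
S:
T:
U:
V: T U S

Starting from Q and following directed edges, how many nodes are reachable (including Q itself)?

1

BFS from Q visits: Q
Reachable nodes: 1 of 21 total.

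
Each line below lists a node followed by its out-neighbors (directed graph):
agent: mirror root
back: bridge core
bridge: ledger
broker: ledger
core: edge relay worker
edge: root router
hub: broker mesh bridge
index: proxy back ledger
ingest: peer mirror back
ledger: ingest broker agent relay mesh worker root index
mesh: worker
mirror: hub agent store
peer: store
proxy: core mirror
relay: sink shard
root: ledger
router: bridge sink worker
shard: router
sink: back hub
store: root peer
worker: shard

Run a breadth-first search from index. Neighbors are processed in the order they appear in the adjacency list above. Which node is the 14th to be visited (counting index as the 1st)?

root

Visit index; enqueue proxy, back, ledger → queue [proxy, back, ledger]
Visit proxy; enqueue core, mirror → queue [back, ledger, core, mirror]
Visit back; enqueue bridge → queue [ledger, core, mirror, bridge]
Visit ledger; enqueue ingest, broker, agent, relay, mesh, worker, root → queue [core, mirror, bridge, ingest, broker, agent, relay, mesh, worker, root]
Visit core; enqueue edge → queue [mirror, bridge, ingest, broker, agent, relay, mesh, worker, root, edge]
Visit mirror; enqueue hub, store → queue [bridge, ingest, broker, agent, relay, mesh, worker, root, edge, hub, store]
Visit bridge → queue [ingest, broker, agent, relay, mesh, worker, root, edge, hub, store]
Visit ingest; enqueue peer → queue [broker, agent, relay, mesh, worker, root, edge, hub, store, peer]
Visit broker → queue [agent, relay, mesh, worker, root, edge, hub, store, peer]
Visit agent → queue [relay, mesh, worker, root, edge, hub, store, peer]
Visit relay; enqueue sink, shard → queue [mesh, worker, root, edge, hub, store, peer, sink, shard]
Visit mesh → queue [worker, root, edge, hub, store, peer, sink, shard]
Visit worker → queue [root, edge, hub, store, peer, sink, shard]
Visit root → queue [edge, hub, store, peer, sink, shard]
Visit edge; enqueue router → queue [hub, store, peer, sink, shard, router]
Visit hub → queue [store, peer, sink, shard, router]
Visit store → queue [peer, sink, shard, router]
Visit peer → queue [sink, shard, router]
Visit sink → queue [shard, router]
Visit shard → queue [router]
Visit router → queue []

Visit order: index, proxy, back, ledger, core, mirror, bridge, ingest, broker, agent, relay, mesh, worker, root, edge, hub, store, peer, sink, shard, router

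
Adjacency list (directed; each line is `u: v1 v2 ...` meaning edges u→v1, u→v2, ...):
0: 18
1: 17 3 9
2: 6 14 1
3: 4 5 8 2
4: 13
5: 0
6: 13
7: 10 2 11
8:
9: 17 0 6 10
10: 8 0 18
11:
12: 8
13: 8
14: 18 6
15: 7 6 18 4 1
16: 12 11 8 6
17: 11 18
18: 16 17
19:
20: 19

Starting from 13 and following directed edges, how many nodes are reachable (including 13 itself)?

2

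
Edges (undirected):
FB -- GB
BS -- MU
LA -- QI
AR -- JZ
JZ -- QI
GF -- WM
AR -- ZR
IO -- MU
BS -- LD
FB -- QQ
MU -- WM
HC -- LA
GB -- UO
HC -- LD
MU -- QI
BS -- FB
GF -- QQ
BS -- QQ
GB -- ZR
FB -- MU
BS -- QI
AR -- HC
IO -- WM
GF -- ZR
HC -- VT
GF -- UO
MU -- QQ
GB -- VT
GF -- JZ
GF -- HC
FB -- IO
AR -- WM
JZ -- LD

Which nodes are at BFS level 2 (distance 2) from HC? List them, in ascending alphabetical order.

Level 0: HC
Level 1: AR, GF, LA, LD, VT
Level 2: BS, GB, JZ, QI, QQ, UO, WM, ZR
Level 3: FB, IO, MU

BS, GB, JZ, QI, QQ, UO, WM, ZR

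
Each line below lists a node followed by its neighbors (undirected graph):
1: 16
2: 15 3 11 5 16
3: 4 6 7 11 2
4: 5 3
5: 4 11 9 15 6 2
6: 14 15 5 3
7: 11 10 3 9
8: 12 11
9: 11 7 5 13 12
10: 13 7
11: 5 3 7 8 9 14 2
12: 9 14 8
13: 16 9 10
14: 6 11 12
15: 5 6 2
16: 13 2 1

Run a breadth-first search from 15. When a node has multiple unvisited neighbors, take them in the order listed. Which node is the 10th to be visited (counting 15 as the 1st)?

16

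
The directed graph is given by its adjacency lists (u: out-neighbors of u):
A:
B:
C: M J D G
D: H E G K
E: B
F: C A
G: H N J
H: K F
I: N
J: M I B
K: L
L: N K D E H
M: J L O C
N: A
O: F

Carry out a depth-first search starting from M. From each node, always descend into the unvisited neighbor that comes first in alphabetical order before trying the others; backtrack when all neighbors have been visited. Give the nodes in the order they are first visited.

M, C, D, E, B, G, H, F, A, K, L, N, J, I, O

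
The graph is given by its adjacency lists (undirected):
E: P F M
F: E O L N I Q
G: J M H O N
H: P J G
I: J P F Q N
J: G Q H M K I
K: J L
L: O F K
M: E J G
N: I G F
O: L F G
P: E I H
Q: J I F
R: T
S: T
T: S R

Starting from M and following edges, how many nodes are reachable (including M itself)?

BFS from M visits: M, J, G, E, Q, K, I, H, O, N, P, F, L
Reachable nodes: 13 of 16 total.

13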